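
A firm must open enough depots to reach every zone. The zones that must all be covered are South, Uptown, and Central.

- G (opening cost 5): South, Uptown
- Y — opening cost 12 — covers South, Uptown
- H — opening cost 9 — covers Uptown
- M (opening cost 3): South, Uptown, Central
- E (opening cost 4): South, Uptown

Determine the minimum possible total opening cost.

This is a weighted set-cover instance.
M alone covers South, Uptown, Central — every zone.
Total opening cost: 3.
No cover costs less than 3.

3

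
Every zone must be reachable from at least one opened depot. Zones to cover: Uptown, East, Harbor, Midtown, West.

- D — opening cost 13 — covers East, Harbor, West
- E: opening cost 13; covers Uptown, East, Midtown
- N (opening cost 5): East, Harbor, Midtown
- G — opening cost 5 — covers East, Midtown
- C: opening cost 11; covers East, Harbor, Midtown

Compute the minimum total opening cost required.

26

The greedy cost-per-new-zone heuristic would pick N, D, and E for 31, but a cheaper cover exists.
Choose D and E: together they cover Uptown, East, Harbor, Midtown, West — every zone.
Total opening cost: 13 + 13 = 26.
No cover costs less than 26.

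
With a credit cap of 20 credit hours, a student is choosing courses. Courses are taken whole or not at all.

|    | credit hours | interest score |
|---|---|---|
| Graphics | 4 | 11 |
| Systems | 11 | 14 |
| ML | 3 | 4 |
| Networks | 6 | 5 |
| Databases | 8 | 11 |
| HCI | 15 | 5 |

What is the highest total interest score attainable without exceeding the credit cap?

29

Take Graphics, Systems, and ML: credit hours 4 + 11 + 3 = 18 ≤ 20, interest score 11 + 14 + 4 = 29.
No other feasible combination does better.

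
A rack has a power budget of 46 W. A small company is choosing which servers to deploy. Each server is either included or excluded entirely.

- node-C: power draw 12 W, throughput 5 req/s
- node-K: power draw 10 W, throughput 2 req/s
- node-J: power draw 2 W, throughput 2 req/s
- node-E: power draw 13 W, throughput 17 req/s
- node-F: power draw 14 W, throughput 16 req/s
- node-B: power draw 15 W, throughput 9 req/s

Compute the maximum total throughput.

Take node-J, node-E, node-F, and node-B: power draw 2 + 13 + 14 + 15 = 44 ≤ 46, throughput 2 + 17 + 16 + 9 = 44.
No other feasible combination does better.

44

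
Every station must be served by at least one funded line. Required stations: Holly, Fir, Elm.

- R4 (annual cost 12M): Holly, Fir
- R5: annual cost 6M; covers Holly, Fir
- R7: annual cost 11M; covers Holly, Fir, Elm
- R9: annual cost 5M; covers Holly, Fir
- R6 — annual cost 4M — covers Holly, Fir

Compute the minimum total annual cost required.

11

This is an integer covering problem.
The greedy cost-per-new-station heuristic would pick R6 and R7 for 15, but a cheaper cover exists.
R7 alone covers Holly, Fir, Elm — every station.
Total annual cost: 11.
No cover costs less than 11.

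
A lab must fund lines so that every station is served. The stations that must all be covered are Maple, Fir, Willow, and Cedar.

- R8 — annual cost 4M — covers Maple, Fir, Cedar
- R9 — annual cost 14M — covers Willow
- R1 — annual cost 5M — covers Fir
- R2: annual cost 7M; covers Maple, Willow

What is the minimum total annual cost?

11

Choose R8 and R2: together they cover Maple, Fir, Willow, Cedar — every station.
Total annual cost: 4 + 7 = 11.
No cover costs less than 11.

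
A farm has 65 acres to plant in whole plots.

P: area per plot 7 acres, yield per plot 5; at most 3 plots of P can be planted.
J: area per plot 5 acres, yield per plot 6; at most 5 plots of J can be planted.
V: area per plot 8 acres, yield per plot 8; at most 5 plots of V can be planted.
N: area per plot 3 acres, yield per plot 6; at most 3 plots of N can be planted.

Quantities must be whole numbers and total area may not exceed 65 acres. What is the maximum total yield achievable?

Take 1×P, 5×J, 3×V, and 3×N: area 65 ≤ 65, yield 1·5 + 5·6 + 3·8 + 3·6 = 77.
N has the best ratio (6/3) and is taken to its limit of 3; remaining capacity is filled optimally with the others.

77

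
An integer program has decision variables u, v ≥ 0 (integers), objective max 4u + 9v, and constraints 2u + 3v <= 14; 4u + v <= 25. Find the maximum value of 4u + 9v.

40

(u,v)=(1,4): 2·1+3·4=14≤14, 4·1+1·4=8≤25, objective 40.
(u,v)=(0,4): 2·0+3·4=12≤14, 4·0+1·4=4≤25, objective 36.
(u,v)=(2,3): 2·2+3·3=13≤14, 4·2+1·3=11≤25, objective 35.
No feasible integer point exceeds 40.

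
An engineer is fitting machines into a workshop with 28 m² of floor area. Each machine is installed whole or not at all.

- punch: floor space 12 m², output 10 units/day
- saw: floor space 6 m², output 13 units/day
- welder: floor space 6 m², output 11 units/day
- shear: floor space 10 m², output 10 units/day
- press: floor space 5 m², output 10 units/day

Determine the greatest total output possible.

Allowing fractional choices, the relaxed optimum would be about 44.8, but machines are indivisible.
saw + welder + shear + press: floor space 6 + 6 + 10 + 5 = 27 ≤ 28, output 13 + 11 + 10 + 10 = 44.
saw + welder + press: floor space 6 + 6 + 5 = 17 ≤ 28, output 13 + 11 + 10 = 34.
Best is saw, welder, shear, and press with total output 44.

44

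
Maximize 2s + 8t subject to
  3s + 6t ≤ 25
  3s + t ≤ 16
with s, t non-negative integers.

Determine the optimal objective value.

Relaxing integrality, the LP optimum is 33.33 at (s,t) = (0, 4.17), which is not an integer point.
(s,t)=(0,4): 3·0+6·4=24≤25, 3·0+1·4=4≤16, objective 32.
(s,t)=(1,3): 3·1+6·3=21≤25, 3·1+1·3=6≤16, objective 26.
(s,t)=(0,3): 3·0+6·3=18≤25, 3·0+1·3=3≤16, objective 24.
Maximum is 32 at (s,t)=(0,4).

32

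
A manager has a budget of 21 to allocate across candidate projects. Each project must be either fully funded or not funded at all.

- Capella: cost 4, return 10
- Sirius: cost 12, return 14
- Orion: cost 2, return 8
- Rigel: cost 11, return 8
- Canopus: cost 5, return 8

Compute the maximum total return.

Allowing fractional choices, the relaxed optimum would be about 37.7, but projects are indivisible.
Capella + Sirius + Canopus: cost 4 + 12 + 5 = 21 ≤ 21, return 10 + 14 + 8 = 32.
Capella + Sirius + Orion: cost 4 + 12 + 2 = 18 ≤ 21, return 10 + 14 + 8 = 32.
The maximum return is 32; one optimal choice is Capella, Sirius, and Orion.

32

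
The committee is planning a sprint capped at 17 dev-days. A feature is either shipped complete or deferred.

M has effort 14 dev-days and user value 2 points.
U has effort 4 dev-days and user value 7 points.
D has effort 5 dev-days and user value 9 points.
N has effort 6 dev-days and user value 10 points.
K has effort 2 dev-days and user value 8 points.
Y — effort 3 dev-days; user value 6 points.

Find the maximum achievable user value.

34

This is an integer program with binary decision variables.
Allowing fractional choices, the relaxed optimum would be about 35.0, but features are indivisible.
D + N + K + Y: effort 5 + 6 + 2 + 3 = 16 ≤ 17, user value 9 + 10 + 8 + 6 = 33.
U + D + N + K: effort 4 + 5 + 6 + 2 = 17 ≤ 17, user value 7 + 9 + 10 + 8 = 34.
Best is U, D, N, and K with total user value 34.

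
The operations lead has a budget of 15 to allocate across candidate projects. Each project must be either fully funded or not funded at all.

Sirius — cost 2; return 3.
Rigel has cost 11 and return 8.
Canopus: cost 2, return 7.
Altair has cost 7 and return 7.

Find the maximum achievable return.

Treat it as a binary knapsack problem.
Allowing fractional choices, the relaxed optimum would be about 19.9, but projects are indivisible.
Sirius + Canopus + Altair: cost 2 + 2 + 7 = 11 ≤ 15, return 3 + 7 + 7 = 17.
Sirius + Rigel + Canopus: cost 2 + 11 + 2 = 15 ≤ 15, return 3 + 8 + 7 = 18.
Best is Sirius, Rigel, and Canopus with total return 18.

18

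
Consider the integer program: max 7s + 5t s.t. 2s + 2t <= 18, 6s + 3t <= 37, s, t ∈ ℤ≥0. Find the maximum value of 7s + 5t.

51

The continuous relaxation peaks at (3.33, 5.67) with value 51.67; rounding to a feasible lattice point costs some objective.
(s,t)=(3,6) is feasible, giving 51.
(s,t)=(2,7) is feasible, giving 49.
(s,t)=(4,4) is feasible, giving 48.
The best lattice point is (3,6), giving 51.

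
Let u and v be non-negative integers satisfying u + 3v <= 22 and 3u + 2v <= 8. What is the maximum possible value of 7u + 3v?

Relaxing integrality, the LP optimum is 18.67 at (u,v) = (2.67, 0), which is not an integer point.
(u,v)=(2,1): 1·2+3·1=5≤22, 3·2+2·1=8≤8, objective 17.
(u,v)=(2,0): 1·2+3·0=2≤22, 3·2+2·0=6≤8, objective 14.
(u,v)=(1,2): 1·1+3·2=7≤22, 3·1+2·2=7≤8, objective 13.
No feasible integer point exceeds 17.

17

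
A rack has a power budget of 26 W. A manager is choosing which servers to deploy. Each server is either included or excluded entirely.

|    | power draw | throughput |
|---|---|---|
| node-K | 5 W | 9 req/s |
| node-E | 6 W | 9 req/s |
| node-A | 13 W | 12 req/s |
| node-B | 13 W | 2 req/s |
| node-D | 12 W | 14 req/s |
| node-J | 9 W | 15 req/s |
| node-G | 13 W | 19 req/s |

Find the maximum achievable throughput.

38

Allowing fractional choices, the relaxed optimum would be about 41.8, but servers are indivisible.
node-K + node-D + node-J: power draw 5 + 12 + 9 = 26 ≤ 26, throughput 9 + 14 + 15 = 38.
node-K + node-E + node-G: power draw 5 + 6 + 13 = 24 ≤ 26, throughput 9 + 9 + 19 = 37.
node-J + node-G: power draw 9 + 13 = 22 ≤ 26, throughput 15 + 19 = 34.
Best is node-K, node-D, and node-J with total throughput 38.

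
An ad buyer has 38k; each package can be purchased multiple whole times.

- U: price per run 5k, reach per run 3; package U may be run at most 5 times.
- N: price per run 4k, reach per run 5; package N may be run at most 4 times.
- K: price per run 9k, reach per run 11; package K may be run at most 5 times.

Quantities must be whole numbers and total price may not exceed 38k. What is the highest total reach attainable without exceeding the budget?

44

This is a bounded integer knapsack.
4×K: price 36 ≤ 38, reach 4·11 = 44.
2×N and 3×K: price 35 ≤ 38, reach 2·5 + 3·11 = 43.
Best is 44.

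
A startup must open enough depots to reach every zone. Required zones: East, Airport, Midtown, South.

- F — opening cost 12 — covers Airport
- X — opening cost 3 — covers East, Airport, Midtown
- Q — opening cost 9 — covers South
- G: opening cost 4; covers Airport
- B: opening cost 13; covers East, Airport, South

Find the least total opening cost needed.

12

Choose X and Q: together they cover East, Airport, Midtown, South — every zone.
Total opening cost: 3 + 9 = 12.
No cover costs less than 12.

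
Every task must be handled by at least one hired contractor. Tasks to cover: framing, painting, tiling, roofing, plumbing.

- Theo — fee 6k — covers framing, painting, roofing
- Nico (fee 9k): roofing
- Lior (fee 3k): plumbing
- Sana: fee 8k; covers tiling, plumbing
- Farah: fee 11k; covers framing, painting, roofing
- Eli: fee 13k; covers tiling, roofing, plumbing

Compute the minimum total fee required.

This is a weighted set-cover instance.
The greedy cost-per-new-task heuristic would pick Theo, Lior, and Sana for 17, but a cheaper cover exists.
Choose Theo and Sana: together they cover framing, painting, tiling, roofing, plumbing — every task.
Total fee: 6 + 8 = 14.
No cover costs less than 14.

14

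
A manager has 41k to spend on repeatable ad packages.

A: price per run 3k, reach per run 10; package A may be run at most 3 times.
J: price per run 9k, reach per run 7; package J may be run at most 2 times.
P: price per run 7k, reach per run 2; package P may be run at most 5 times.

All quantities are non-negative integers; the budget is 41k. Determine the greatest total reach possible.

A has the best ratio (10/3); taking only A gives at most 3×10 = 30 (stopped by the supply cap of 3).
Mixing does better — 3×A, 2×J, and 2×P: price 41 ≤ 41, reach 3·10 + 2·7 + 2·2 = 48.

48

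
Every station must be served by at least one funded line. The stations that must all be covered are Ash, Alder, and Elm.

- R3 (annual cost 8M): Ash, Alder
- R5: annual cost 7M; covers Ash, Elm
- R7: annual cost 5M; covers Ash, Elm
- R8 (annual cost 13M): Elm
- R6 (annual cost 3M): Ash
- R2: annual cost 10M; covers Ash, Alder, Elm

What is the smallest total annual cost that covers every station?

R2 alone covers Ash, Alder, Elm — every station.
Total annual cost: 10.

10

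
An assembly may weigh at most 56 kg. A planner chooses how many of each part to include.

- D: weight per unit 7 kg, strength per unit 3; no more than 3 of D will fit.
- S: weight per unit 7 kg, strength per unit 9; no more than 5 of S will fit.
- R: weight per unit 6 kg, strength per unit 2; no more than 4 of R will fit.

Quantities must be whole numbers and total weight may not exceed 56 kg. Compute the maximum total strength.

This is a bounded integer knapsack.
S has the best ratio (9/7); taking only S gives at most 5×9 = 45 (stopped by the supply cap of 5).
Mixing does better — 3×D and 5×S: weight 56 ≤ 56, strength 3·3 + 5·9 = 54.

54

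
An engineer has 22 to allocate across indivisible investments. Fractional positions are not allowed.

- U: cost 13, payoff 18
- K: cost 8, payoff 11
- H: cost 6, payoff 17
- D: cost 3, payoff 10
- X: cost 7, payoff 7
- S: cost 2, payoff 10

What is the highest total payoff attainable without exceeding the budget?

Take K, H, D, and S: cost 8 + 6 + 3 + 2 = 19 ≤ 22, payoff 11 + 17 + 10 + 10 = 48.
No other feasible combination does better.

48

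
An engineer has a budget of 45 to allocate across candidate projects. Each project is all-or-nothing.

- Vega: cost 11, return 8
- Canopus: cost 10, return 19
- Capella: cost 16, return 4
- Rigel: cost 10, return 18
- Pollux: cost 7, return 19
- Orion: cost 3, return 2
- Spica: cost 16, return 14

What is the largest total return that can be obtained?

70

Allowing fractional choices, the relaxed optimum would be about 71.5, but projects are indivisible.
Vega + Canopus + Rigel + Pollux: cost 11 + 10 + 10 + 7 = 38 ≤ 45, return 8 + 19 + 18 + 19 = 64.
Vega + Canopus + Rigel + Pollux + Orion: cost 11 + 10 + 10 + 7 + 3 = 41 ≤ 45, return 8 + 19 + 18 + 19 + 2 = 66.
Canopus + Rigel + Pollux + Spica: cost 10 + 10 + 7 + 16 = 43 ≤ 45, return 19 + 18 + 19 + 14 = 70.
Best is Canopus, Rigel, Pollux, and Spica with total return 70.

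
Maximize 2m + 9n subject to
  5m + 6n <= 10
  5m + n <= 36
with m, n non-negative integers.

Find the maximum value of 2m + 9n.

The continuous relaxation peaks at (0, 1.67) with value 15.00; rounding to a feasible lattice point costs some objective.
(m,n)=(0,1) is feasible, giving 9.
(m,n)=(1,0) is feasible, giving 2.
(m,n)=(0,0) is feasible, giving 0.
Maximum is 9 at (m,n)=(0,1).

9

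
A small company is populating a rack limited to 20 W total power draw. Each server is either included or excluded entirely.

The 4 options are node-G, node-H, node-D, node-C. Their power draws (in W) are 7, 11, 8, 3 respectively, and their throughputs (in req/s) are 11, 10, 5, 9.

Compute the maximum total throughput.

25

Allowing fractional choices, the relaxed optimum would be about 29.1, but servers are indivisible.
node-G + node-D + node-C: power draw 7 + 8 + 3 = 18 ≤ 20, throughput 11 + 5 + 9 = 25.
node-G + node-H: power draw 7 + 11 = 18 ≤ 20, throughput 11 + 10 = 21.
Best is node-G, node-D, and node-C with total throughput 25.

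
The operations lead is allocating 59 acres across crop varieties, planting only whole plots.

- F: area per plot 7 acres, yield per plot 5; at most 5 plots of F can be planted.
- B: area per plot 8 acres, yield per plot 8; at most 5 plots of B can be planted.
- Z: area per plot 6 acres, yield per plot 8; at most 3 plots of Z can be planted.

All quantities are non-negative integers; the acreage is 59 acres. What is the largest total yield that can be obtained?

This is a bounded integer knapsack.
Z has the best ratio (8/6); taking only Z gives at most 3×8 = 24 (stopped by the supply cap of 3).
Mixing does better — 5×B and 3×Z: area 58 ≤ 59, yield 5·8 + 3·8 = 64.

64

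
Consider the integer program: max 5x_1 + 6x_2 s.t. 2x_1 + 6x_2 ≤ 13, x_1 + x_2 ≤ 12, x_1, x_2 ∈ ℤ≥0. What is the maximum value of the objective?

(x_1,x_2)=(6,0) is feasible, giving 30.
(x_1,x_2)=(5,0) is feasible, giving 25.
Maximum is 30 at (x_1,x_2)=(6,0).

30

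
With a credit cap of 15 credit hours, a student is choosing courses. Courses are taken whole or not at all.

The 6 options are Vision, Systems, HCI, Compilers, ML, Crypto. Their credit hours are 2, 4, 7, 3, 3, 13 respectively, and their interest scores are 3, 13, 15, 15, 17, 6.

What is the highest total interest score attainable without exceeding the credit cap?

This is a 0-1 knapsack instance.
HCI + Compilers + ML: credit hours 7 + 3 + 3 = 13 ≤ 15, interest score 15 + 15 + 17 = 47.
Vision + HCI + Compilers + ML: credit hours 2 + 7 + 3 + 3 = 15 ≤ 15, interest score 3 + 15 + 15 + 17 = 50.
Vision + Systems + Compilers + ML: credit hours 2 + 4 + 3 + 3 = 12 ≤ 15, interest score 3 + 13 + 15 + 17 = 48.
Best is Vision, HCI, Compilers, and ML with total interest score 50.

50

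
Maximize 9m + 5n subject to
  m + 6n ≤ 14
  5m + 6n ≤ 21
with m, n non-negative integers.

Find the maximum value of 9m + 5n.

The continuous relaxation peaks at (4.2, 0) with value 37.80; rounding to a feasible lattice point costs some objective.
(m,n)=(4,0): 1·4+6·0=4≤14, 5·4+6·0=20≤21, objective 36.
(m,n)=(3,1): 1·3+6·1=9≤14, 5·3+6·1=21≤21, objective 32.
Maximum is 36 at (m,n)=(4,0).

36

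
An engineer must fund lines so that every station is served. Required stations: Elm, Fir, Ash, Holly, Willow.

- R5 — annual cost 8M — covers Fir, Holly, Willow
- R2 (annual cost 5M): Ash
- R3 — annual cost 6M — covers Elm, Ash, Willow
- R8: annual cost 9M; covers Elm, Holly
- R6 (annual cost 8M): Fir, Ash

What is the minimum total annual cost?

Choose R5 and R3: together they cover Elm, Fir, Ash, Holly, Willow — every station.
Total annual cost: 8 + 6 = 14.

14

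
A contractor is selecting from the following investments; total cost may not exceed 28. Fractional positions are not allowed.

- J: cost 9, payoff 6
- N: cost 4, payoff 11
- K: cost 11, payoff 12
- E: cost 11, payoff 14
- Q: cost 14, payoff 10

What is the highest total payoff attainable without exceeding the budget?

37

Allowing fractional choices, the relaxed optimum would be about 38.4, but investments are indivisible.
J + N + K: cost 9 + 4 + 11 = 24 ≤ 28, payoff 6 + 11 + 12 = 29.
J + N + E: cost 9 + 4 + 11 = 24 ≤ 28, payoff 6 + 11 + 14 = 31.
N + K + E: cost 4 + 11 + 11 = 26 ≤ 28, payoff 11 + 12 + 14 = 37.
Best is N, K, and E with total payoff 37.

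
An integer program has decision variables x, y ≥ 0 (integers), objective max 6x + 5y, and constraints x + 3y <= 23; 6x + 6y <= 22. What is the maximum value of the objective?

Relaxing integrality, the LP optimum is 22.00 at (x,y) = (3.67, 0), which is not an integer point.
(x,y)=(3,0): 1·3+3·0=3≤23, 6·3+6·0=18≤22, objective 18.
(x,y)=(2,1): 1·2+3·1=5≤23, 6·2+6·1=18≤22, objective 17.
(x,y)=(2,0): 1·2+3·0=2≤23, 6·2+6·0=12≤22, objective 12.
Maximum is 18 at (x,y)=(3,0).

18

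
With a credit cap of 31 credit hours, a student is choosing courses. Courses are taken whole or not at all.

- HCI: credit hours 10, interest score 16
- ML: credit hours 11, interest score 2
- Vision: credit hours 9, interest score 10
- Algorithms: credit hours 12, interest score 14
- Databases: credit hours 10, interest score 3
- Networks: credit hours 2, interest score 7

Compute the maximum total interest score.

This is an integer program with binary decision variables.
HCI + Vision + Algorithms: credit hours 10 + 9 + 12 = 31 ≤ 31, interest score 16 + 10 + 14 = 40.
HCI + Algorithms + Networks: credit hours 10 + 12 + 2 = 24 ≤ 31, interest score 16 + 14 + 7 = 37.
HCI + Vision + Databases + Networks: credit hours 10 + 9 + 10 + 2 = 31 ≤ 31, interest score 16 + 10 + 3 + 7 = 36.
Best is HCI, Vision, and Algorithms with total interest score 40.

40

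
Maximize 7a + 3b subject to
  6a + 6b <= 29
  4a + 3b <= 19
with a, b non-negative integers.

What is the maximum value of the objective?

(a,b)=(4,0): 6·4+6·0=24≤29, 4·4+3·0=16≤19, objective 28.
(a,b)=(3,1): 6·3+6·1=24≤29, 4·3+3·1=15≤19, objective 24.
Maximum is 28 at (a,b)=(4,0).

28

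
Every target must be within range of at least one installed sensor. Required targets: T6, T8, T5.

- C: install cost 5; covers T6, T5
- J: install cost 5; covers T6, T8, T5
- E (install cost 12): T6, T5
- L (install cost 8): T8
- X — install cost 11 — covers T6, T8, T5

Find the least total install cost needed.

5

J alone covers T6, T8, T5 — every target.
Total install cost: 5.
No cover costs less than 5.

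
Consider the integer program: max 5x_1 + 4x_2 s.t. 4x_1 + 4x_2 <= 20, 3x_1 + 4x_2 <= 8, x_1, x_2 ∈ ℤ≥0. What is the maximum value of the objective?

10

The continuous relaxation peaks at (2.67, 0) with value 13.33; rounding to a feasible lattice point costs some objective.
(x_1,x_2)=(2,0): 4·2+4·0=8≤20, 3·2+4·0=6≤8, objective 10.
(x_1,x_2)=(1,1): 4·1+4·1=8≤20, 3·1+4·1=7≤8, objective 9.
(x_1,x_2)=(1,0): 4·1+4·0=4≤20, 3·1+4·0=3≤8, objective 5.
The best lattice point is (2,0), giving 10.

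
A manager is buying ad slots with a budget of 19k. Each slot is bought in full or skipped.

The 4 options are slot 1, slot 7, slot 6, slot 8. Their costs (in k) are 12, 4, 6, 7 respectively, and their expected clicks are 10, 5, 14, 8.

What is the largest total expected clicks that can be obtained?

27

Allowing fractional choices, the relaxed optimum would be about 28.7, but ad slots are indivisible.
slot 7 + slot 6 + slot 8: cost 4 + 6 + 7 = 17 ≤ 19, expected clicks 5 + 14 + 8 = 27.
slot 6 + slot 8: cost 6 + 7 = 13 ≤ 19, expected clicks 14 + 8 = 22.
slot 1 + slot 6: cost 12 + 6 = 18 ≤ 19, expected clicks 10 + 14 = 24.
Best is slot 7, slot 6, and slot 8 with total expected clicks 27.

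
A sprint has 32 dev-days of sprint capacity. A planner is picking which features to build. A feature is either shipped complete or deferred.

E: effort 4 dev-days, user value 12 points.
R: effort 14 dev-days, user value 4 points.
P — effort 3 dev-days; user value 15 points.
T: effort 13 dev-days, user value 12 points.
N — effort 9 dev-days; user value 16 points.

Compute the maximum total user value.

55

This is a 0-1 knapsack instance.
Allowing fractional choices, the relaxed optimum would be about 55.9, but features are indivisible.
E + P + T + N: effort 4 + 3 + 13 + 9 = 29 ≤ 32, user value 12 + 15 + 12 + 16 = 55.
E + R + P + N: effort 4 + 14 + 3 + 9 = 30 ≤ 32, user value 12 + 4 + 15 + 16 = 47.
Best is E, P, T, and N with total user value 55.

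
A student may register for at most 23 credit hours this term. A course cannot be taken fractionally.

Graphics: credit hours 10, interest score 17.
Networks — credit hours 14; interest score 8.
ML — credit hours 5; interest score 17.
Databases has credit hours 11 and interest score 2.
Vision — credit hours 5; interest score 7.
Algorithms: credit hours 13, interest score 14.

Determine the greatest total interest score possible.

41

Take Graphics, ML, and Vision: credit hours 10 + 5 + 5 = 20 ≤ 23, interest score 17 + 17 + 7 = 41.
No other feasible combination does better.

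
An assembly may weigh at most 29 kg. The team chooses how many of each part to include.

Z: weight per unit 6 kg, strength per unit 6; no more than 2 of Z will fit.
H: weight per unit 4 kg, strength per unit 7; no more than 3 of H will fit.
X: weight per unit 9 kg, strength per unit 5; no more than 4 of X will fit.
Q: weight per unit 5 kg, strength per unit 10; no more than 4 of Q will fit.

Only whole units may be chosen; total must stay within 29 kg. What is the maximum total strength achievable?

This is a bounded integer knapsack.
2×H and 4×Q: weight 28 ≤ 29, strength 2·7 + 4·10 = 54.
3×H and 3×Q: weight 27 ≤ 29, strength 3·7 + 3·10 = 51.
Best is 54.

54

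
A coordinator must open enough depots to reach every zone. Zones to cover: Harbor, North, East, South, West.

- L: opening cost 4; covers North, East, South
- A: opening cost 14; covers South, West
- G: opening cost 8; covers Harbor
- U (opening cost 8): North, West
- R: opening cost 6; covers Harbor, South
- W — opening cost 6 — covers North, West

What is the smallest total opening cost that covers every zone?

16

Choose L, R, and W: together they cover Harbor, North, East, South, West — every zone.
Total opening cost: 4 + 6 + 6 = 16.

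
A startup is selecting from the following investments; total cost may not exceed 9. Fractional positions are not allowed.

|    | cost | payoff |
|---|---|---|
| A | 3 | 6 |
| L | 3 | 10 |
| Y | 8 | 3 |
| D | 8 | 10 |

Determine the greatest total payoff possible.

16

This is a 0-1 knapsack instance.
Allowing fractional choices, the relaxed optimum would be about 19.8, but investments are indivisible.
L: cost 3 ≤ 9, payoff 10.
A + L: cost 3 + 3 = 6 ≤ 9, payoff 6 + 10 = 16.
Best is A and L with total payoff 16.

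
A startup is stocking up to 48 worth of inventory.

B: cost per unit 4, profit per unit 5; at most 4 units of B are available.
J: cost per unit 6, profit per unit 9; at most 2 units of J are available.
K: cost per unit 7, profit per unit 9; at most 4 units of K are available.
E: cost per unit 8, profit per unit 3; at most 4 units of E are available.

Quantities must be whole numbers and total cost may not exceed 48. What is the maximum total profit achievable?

64

This is a bounded integer knapsack.
J has the best ratio (9/6); taking only J gives at most 2×9 = 18 (stopped by the supply cap of 2).
Mixing does better — 2×B, 2×J, and 4×K: cost 48 ≤ 48, profit 2·5 + 2·9 + 4·9 = 64.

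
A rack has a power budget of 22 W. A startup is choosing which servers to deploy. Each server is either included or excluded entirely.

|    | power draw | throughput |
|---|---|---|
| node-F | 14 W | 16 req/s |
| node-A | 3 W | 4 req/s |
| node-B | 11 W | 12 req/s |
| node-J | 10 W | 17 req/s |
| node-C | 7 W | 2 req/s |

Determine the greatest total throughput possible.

Allowing fractional choices, the relaxed optimum would be about 31.3, but servers are indivisible.
node-A + node-J: power draw 3 + 10 = 13 ≤ 22, throughput 4 + 17 = 21.
node-A + node-J + node-C: power draw 3 + 10 + 7 = 20 ≤ 22, throughput 4 + 17 + 2 = 23.
node-B + node-J: power draw 11 + 10 = 21 ≤ 22, throughput 12 + 17 = 29.
Best is node-B and node-J with total throughput 29.

29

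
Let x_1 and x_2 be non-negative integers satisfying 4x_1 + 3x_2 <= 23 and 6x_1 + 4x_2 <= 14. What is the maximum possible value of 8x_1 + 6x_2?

(x_1,x_2)=(1,2): 4·1+3·2=10≤23, 6·1+4·2=14≤14, objective 20.
(x_1,x_2)=(0,3): 4·0+3·3=9≤23, 6·0+4·3=12≤14, objective 18.
(x_1,x_2)=(1,1): 4·1+3·1=7≤23, 6·1+4·1=10≤14, objective 14.
Maximum is 20 at (x_1,x_2)=(1,2).

20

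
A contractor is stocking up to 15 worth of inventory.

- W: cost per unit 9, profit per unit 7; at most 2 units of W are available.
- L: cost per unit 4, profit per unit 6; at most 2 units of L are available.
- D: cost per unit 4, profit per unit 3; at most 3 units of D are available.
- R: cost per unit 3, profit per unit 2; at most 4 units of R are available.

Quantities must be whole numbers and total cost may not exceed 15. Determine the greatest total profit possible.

17

This is a bounded integer knapsack.
L has the best ratio (6/4); taking only L gives at most 2×6 = 12 (stopped by the supply cap of 2).
Mixing does better — 2×L, 1×D, and 1×R: cost 15 ≤ 15, profit 2·6 + 1·3 + 1·2 = 17.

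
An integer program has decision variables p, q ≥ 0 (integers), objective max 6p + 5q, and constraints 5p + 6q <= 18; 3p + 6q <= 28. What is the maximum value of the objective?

The continuous relaxation peaks at (3.6, 0) with value 21.60; rounding to a feasible lattice point costs some objective.
(p,q)=(3,0): 5·3+6·0=15≤18, 3·3+6·0=9≤28, objective 18.
(p,q)=(2,1): 5·2+6·1=16≤18, 3·2+6·1=12≤28, objective 17.
(p,q)=(2,0): 5·2+6·0=10≤18, 3·2+6·0=6≤28, objective 12.
No feasible integer point exceeds 18.

18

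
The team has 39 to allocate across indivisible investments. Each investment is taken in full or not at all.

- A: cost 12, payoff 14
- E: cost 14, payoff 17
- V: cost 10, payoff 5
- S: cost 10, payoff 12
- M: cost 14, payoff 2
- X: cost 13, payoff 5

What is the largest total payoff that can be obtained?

A + E + V: cost 12 + 14 + 10 = 36 ≤ 39, payoff 14 + 17 + 5 = 36.
A + E + S: cost 12 + 14 + 10 = 36 ≤ 39, payoff 14 + 17 + 12 = 43.
Best is A, E, and S with total payoff 43.

43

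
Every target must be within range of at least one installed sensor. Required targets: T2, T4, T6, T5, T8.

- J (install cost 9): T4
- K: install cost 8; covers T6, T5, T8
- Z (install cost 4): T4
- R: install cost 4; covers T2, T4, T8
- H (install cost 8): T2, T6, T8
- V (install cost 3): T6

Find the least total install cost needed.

The greedy cost-per-new-target heuristic would pick R, V, and K for 15, but a cheaper cover exists.
Choose K and R: together they cover T2, T4, T6, T5, T8 — every target.
Total install cost: 8 + 4 = 12.
No cover costs less than 12.

12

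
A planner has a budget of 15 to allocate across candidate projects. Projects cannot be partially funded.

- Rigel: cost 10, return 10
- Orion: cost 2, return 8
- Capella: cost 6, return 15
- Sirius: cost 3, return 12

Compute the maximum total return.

Allowing fractional choices, the relaxed optimum would be about 39.0, but projects are indivisible.
Orion + Capella + Sirius: cost 2 + 6 + 3 = 11 ≤ 15, return 8 + 15 + 12 = 35.
Rigel + Orion + Sirius: cost 10 + 2 + 3 = 15 ≤ 15, return 10 + 8 + 12 = 30.
Best is Orion, Capella, and Sirius with total return 35.

35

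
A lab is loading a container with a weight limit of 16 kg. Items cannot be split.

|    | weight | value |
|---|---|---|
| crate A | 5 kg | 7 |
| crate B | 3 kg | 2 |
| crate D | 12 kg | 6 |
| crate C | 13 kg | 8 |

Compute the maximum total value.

10

Allowing fractional choices, the relaxed optimum would be about 13.9, but items are indivisible.
crate A + crate B: weight 5 + 3 = 8 ≤ 16, value 7 + 2 = 9.
crate B + crate C: weight 3 + 13 = 16 ≤ 16, value 2 + 8 = 10.
Best is crate B and crate C with total value 10.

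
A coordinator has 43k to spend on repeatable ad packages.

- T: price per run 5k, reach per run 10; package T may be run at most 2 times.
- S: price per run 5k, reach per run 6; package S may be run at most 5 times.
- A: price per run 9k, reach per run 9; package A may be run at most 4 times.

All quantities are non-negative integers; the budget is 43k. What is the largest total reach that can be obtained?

T has the best ratio (10/5); taking only T gives at most 2×10 = 20 (stopped by the supply cap of 2).
Mixing does better — 2×T, 3×S, and 2×A: price 43 ≤ 43, reach 2·10 + 3·6 + 2·9 = 56.

56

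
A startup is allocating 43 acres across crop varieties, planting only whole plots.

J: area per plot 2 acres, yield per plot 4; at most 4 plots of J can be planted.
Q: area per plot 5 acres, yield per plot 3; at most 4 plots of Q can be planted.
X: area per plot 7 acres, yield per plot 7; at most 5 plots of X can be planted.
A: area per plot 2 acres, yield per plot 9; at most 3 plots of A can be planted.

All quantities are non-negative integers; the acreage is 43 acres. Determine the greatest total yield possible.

71

3×J, 4×X, and 3×A: area 40 ≤ 43, yield 3·4 + 4·7 + 3·9 = 67.
4×J, 4×X, and 3×A: area 42 ≤ 43, yield 4·4 + 4·7 + 3·9 = 71.
Best is 71.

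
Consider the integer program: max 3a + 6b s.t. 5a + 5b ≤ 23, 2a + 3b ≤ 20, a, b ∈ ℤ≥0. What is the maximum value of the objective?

Relaxing integrality, the LP optimum is 27.60 at (a,b) = (0, 4.6), which is not an integer point.
(a,b)=(0,4): 5·0+5·4=20≤23, 2·0+3·4=12≤20, objective 24.
(a,b)=(1,3): 5·1+5·3=20≤23, 2·1+3·3=11≤20, objective 21.
Maximum is 24 at (a,b)=(0,4).

24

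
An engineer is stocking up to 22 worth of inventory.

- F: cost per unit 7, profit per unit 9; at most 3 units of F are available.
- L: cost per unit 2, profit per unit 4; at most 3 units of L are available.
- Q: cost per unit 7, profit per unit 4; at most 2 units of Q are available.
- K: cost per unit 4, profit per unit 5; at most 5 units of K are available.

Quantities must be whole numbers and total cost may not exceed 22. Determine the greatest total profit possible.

1×F, 3×L, and 2×K: cost 21 ≤ 22, profit 1·9 + 3·4 + 2·5 = 31.
3×L and 4×K: cost 22 ≤ 22, profit 3·4 + 4·5 = 32.
Best is 32.

32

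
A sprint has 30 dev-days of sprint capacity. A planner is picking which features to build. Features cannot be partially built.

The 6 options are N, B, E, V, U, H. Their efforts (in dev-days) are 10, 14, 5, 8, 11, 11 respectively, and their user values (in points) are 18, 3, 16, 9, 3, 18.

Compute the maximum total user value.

52

Treat it as a binary knapsack problem.
Allowing fractional choices, the relaxed optimum would be about 56.5, but features are indivisible.
N + V + H: effort 10 + 8 + 11 = 29 ≤ 30, user value 18 + 9 + 18 = 45.
N + E + H: effort 10 + 5 + 11 = 26 ≤ 30, user value 18 + 16 + 18 = 52.
Best is N, E, and H with total user value 52.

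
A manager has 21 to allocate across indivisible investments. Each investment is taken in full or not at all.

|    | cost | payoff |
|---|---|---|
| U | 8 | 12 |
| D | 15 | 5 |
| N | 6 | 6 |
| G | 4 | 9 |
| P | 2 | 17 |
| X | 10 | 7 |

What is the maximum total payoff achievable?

Take U, N, G, and P: cost 8 + 6 + 4 + 2 = 20 ≤ 21, payoff 12 + 6 + 9 + 17 = 44.
No other feasible combination does better.

44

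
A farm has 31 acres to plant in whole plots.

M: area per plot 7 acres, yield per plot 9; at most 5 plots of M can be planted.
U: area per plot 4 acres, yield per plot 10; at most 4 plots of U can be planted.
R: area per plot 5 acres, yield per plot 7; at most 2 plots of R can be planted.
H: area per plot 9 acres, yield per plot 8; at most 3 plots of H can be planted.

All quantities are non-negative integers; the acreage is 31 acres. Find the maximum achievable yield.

Take 2×M and 4×U: area 30 ≤ 31, yield 2·9 + 4·10 = 58.
U has the best ratio (10/4) and is taken to its limit of 4; remaining capacity is filled optimally with the others.

58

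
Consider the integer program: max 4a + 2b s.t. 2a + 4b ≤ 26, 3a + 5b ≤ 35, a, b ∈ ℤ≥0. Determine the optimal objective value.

(a,b)=(11,0) is feasible, giving 44.
(a,b)=(10,1) is feasible, giving 42.
(a,b)=(10,0) is feasible, giving 40.
The best lattice point is (11,0), giving 44.

44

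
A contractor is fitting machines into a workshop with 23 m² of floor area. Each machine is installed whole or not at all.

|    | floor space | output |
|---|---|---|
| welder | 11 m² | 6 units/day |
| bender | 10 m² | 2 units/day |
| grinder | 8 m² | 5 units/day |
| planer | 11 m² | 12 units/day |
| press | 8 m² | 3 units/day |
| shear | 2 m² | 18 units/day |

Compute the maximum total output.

Allowing fractional choices, the relaxed optimum would be about 36.1, but machines are indivisible.
grinder + planer + shear: floor space 8 + 11 + 2 = 21 ≤ 23, output 5 + 12 + 18 = 35.
planer + press + shear: floor space 11 + 8 + 2 = 21 ≤ 23, output 12 + 3 + 18 = 33.
Best is grinder, planer, and shear with total output 35.

35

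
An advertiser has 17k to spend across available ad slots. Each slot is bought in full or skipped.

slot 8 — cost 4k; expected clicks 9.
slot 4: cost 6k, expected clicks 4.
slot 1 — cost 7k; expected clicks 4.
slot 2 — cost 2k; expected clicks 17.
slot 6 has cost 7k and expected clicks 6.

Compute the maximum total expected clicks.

32

Take slot 8, slot 2, and slot 6: cost 4 + 2 + 7 = 13 ≤ 17, expected clicks 9 + 17 + 6 = 32.
No other feasible combination does better.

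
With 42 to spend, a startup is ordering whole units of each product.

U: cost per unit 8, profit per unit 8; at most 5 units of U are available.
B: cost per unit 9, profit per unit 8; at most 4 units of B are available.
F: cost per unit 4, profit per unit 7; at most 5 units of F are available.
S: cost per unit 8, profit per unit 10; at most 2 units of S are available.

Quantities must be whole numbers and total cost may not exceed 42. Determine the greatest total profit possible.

56

This is a bounded integer knapsack.
1×U, 4×F, and 2×S: cost 40 ≤ 42, profit 1·8 + 4·7 + 2·10 = 56.
1×B, 4×F, and 2×S: cost 41 ≤ 42, profit 1·8 + 4·7 + 2·10 = 56.
Best is 56.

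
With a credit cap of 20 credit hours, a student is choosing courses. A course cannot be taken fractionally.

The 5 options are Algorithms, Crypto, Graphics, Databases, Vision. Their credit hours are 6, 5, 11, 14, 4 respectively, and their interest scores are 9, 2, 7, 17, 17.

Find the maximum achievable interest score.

Algorithms + Vision: credit hours 6 + 4 = 10 ≤ 20, interest score 9 + 17 = 26.
Databases + Vision: credit hours 14 + 4 = 18 ≤ 20, interest score 17 + 17 = 34.
Algorithms + Crypto + Vision: credit hours 6 + 5 + 4 = 15 ≤ 20, interest score 9 + 2 + 17 = 28.
Best is Databases and Vision with total interest score 34.

34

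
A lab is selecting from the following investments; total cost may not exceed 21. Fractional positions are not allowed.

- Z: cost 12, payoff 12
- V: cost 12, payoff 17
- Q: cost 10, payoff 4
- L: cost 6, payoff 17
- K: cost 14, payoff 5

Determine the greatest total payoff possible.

34

Treat it as a binary knapsack problem.
Take V and L: cost 12 + 6 = 18 ≤ 21, payoff 17 + 17 = 34.
No other feasible combination does better.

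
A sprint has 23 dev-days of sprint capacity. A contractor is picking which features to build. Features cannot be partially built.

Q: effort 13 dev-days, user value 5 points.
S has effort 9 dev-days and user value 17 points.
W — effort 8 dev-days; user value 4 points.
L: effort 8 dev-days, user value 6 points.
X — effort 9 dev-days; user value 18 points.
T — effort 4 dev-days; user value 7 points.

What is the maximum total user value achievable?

42

S + X + T: effort 9 + 9 + 4 = 22 ≤ 23, user value 17 + 18 + 7 = 42.
S + X: effort 9 + 9 = 18 ≤ 23, user value 17 + 18 = 35.
L + X + T: effort 8 + 9 + 4 = 21 ≤ 23, user value 6 + 18 + 7 = 31.
Best is S, X, and T with total user value 42.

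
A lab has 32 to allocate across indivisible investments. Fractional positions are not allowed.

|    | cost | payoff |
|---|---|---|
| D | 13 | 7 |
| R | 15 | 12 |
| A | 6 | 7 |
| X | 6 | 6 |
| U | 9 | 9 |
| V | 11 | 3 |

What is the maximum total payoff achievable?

28

Allowing fractional choices, the relaxed optimum would be about 30.8, but investments are indivisible.
R + A + U: cost 15 + 6 + 9 = 30 ≤ 32, payoff 12 + 7 + 9 = 28.
R + X + U: cost 15 + 6 + 9 = 30 ≤ 32, payoff 12 + 6 + 9 = 27.
Best is R, A, and U with total payoff 28.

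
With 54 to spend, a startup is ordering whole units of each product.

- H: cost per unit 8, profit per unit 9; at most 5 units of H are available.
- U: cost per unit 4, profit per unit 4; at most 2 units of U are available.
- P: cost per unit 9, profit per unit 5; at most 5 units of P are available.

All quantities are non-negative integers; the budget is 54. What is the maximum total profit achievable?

This is a bounded integer knapsack.
H has the best ratio (9/8); taking only H gives at most 5×9 = 45 (stopped by the supply cap of 5).
Mixing does better — 5×H, 1×U, and 1×P: cost 53 ≤ 54, profit 5·9 + 1·4 + 1·5 = 54.

54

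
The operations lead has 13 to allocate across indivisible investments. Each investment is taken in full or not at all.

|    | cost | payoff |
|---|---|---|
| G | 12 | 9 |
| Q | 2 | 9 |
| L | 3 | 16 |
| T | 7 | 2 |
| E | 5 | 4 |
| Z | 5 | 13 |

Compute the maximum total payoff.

This is a 0-1 knapsack instance.
Take Q, L, and Z: cost 2 + 3 + 5 = 10 ≤ 13, payoff 9 + 16 + 13 = 38.
No other feasible combination does better.

38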